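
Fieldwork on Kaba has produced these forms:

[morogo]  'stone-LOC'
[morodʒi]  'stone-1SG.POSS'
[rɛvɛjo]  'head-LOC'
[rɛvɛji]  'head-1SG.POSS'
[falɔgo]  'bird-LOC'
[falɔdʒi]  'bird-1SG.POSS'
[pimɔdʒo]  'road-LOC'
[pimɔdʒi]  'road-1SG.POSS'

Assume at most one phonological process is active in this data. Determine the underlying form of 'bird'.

The root 'bird' surfaces as [falɔgo] and [falɔdʒi], with a stem-final [g] ~ [dʒ] alternation.
The stem 'road' ([pimɔdʒo], [pimɔdʒi]) shows [dʒ] unchanged in both environments, so [dʒ] cannot be basic with [g] derived before the LOC suffix.
So /g/ is underlying, and a rule of palatalization before a front vowel — /g/ becomes palato-alveolar [dʒ] before a front vowel — gives [dʒ].

/falɔg/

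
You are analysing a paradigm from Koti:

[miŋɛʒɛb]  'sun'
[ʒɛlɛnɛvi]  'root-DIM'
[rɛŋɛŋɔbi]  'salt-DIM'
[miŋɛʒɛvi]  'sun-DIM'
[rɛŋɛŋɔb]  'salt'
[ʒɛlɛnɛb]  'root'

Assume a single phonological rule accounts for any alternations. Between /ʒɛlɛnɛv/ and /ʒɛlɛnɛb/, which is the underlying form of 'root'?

The stem for 'root' ends in [b] in [ʒɛlɛnɛb] but [v] in [ʒɛlɛnɛvi].
Compare 'salt', with invariant [b] in [rɛŋɛŋɔb] and [rɛŋɛŋɔbi]: an analysis with underlying /b/ and a rule producing [v] before the DIM suffix would wrongly predict alternation here too.
The alternation reflects word-final hardening: voiced fricatives become stops word-finally. /v/ is underlying.

/ʒɛlɛnɛv/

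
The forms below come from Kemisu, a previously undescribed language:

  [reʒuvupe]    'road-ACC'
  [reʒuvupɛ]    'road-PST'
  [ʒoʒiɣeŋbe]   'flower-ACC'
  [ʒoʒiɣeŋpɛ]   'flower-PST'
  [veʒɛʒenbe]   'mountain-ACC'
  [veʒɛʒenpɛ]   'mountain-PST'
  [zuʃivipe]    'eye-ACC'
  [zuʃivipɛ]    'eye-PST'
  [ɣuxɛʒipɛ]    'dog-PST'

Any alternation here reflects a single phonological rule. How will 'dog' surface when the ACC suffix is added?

[ɣuxɛʒipe]

The ACC morpheme has two allomorphs, [-be] and [-pe].
By contrast the PST suffix keeps its initial [p] throughout — that segment must be underlying.
The ACC suffix is therefore /-be/ underlyingly, with post-vocalic devoicing: voiced stops become voiceless after a vowel.
After 'dog', which ends in a vowel, the suffix surfaces as [-pe], giving [ɣuxɛʒipe].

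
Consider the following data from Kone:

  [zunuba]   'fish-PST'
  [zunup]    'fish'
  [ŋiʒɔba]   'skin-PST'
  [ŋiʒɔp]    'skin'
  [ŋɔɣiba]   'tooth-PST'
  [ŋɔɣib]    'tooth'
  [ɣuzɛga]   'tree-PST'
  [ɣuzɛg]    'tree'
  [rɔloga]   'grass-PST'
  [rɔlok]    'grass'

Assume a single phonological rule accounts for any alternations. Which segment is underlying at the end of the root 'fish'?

/p/

The root 'fish' surfaces as [zunuba] and [zunup], with a stem-final [b] ~ [p] alternation.
The stem 'tooth' ([ŋɔɣiba], [ŋɔɣib]) shows [b] unchanged in both environments, so [b] cannot be basic with [p] derived in isolation.
Therefore /p/ is basic and [b] is derived by intervocalic voicing (voiceless stops become voiced between vowels).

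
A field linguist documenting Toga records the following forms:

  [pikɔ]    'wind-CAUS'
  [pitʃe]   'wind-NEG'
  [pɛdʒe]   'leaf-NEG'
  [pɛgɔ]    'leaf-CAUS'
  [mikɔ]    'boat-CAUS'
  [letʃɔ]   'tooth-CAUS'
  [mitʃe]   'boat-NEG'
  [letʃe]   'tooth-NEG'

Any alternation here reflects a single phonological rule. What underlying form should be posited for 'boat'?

/mik/

'boat' shows [tʃ] ~ [k] at the end of the stem ([mitʃe] vs [mikɔ]).
If /tʃ/ were underlying and a rule turned it into [k] before the CAUS suffix, 'tooth' would also alternate; but it has [tʃ] in both [letʃe] and [letʃɔ].
The alternation reflects palatalization before a front vowel: /k/ and /g/ become palato-alveolar [tʃ] and [dʒ] before a front vowel. /k/ is underlying.
So 'boat' = /mik/.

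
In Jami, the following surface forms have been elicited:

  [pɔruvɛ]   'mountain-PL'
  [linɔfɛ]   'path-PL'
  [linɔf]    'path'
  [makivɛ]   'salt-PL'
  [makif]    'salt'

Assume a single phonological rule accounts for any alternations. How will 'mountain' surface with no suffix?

[pɔruf]

The stem for 'salt' ends in [v] in [makivɛ] but [f] in [makif].
The stem 'path' ([linɔfɛ], [linɔf]) shows [f] unchanged in both environments, so [f] cannot be basic with [v] derived before the PL suffix.
Therefore /v/ is basic and [f] is derived by word-final obstruent devoicing (voiced obstruents become voiceless word-finally).
From [pɔruvɛ] the stem 'mountain' is /pɔruv/; word-finally this yields [pɔruf].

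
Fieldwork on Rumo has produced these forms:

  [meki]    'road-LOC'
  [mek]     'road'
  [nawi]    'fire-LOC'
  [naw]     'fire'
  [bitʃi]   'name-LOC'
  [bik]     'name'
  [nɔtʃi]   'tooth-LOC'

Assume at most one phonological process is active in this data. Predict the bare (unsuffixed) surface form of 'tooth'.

[nɔk]

The root 'name' surfaces as [bitʃi] and [bik], with a stem-final [tʃ] ~ [k] alternation.
The stem 'road' ([meki], [mek]) shows [k] unchanged in both environments, so [k] cannot be basic with [tʃ] derived before the LOC suffix.
So /tʃ/ is underlying, and a rule of depalatalization — palato-alveolar /tʃ/ becomes [k] when no front vowel follows — gives [k].
The one attested form of 'tooth', [nɔtʃi], shows underlying /nɔtʃ/. Applying the same rule when no front vowel follows gives [nɔk].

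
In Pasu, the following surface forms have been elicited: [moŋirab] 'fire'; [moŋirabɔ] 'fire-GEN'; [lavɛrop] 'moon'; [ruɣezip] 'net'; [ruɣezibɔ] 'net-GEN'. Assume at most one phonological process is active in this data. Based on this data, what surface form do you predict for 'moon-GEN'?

The stem for 'net' ends in [p] in [ruɣezip] but [b] in [ruɣezibɔ].
If /b/ were underlying and a rule turned it into [p] in isolation, 'fire' would also alternate; but it has [b] in both [moŋirab] and [moŋirabɔ].
The underlying segment must be /p/; voiceless stops become voiced between vowels, yielding [b] there.
From [lavɛrop] the stem 'moon' is /lavɛrop/; between vowels this yields [lavɛrobɔ].

[lavɛrobɔ]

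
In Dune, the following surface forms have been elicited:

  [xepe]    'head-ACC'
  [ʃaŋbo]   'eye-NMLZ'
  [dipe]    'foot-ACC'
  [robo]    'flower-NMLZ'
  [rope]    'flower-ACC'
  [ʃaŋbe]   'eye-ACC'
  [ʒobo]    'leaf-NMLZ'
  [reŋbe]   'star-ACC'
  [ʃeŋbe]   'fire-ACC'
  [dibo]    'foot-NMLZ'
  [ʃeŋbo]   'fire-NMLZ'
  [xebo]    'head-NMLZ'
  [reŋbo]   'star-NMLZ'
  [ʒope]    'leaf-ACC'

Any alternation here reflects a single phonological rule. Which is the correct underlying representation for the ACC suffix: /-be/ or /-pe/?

/-pe/

The ACC suffix surfaces as [-be] and [-pe], depending on the final segment of the stem.
By contrast the NMLZ suffix keeps its initial [b] throughout — that segment must be underlying.
The ACC suffix is therefore /-pe/ underlyingly, with post-nasal voicing: voiceless stops become voiced after a nasal.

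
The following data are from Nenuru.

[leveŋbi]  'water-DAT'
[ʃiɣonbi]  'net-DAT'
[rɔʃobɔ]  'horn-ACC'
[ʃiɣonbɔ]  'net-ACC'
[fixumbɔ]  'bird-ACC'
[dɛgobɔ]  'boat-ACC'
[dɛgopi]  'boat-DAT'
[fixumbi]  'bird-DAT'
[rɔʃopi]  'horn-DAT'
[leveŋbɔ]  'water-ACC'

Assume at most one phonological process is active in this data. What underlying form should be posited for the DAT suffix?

The DAT morpheme has two allomorphs, [-bi] and [-pi].
The ACC suffix, which begins with [b], is invariant after every stem; so [b] is not altered by any rule here.
So the underlying form is /-pi/, and voiceless stops become voiced after a nasal.

/-pi/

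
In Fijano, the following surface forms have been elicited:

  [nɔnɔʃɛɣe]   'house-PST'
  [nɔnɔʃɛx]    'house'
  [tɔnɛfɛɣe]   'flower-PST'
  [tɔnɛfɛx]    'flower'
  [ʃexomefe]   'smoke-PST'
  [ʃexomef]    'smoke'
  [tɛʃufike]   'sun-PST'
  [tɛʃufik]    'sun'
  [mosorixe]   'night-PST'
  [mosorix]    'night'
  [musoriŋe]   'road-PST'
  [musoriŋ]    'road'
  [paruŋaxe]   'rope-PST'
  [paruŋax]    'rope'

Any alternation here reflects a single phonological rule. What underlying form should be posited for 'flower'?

/tɔnɛfɛɣ/

'flower' shows [ɣ] ~ [x] at the end of the stem ([tɔnɛfɛɣe] vs [tɔnɛfɛx]).
The stem 'rope' ([paruŋaxe], [paruŋax]) shows [x] unchanged in both environments, so [x] cannot be basic with [ɣ] derived before the PST suffix.
Therefore /ɣ/ is basic and [x] is derived by word-final obstruent devoicing (voiced obstruents become voiceless word-finally).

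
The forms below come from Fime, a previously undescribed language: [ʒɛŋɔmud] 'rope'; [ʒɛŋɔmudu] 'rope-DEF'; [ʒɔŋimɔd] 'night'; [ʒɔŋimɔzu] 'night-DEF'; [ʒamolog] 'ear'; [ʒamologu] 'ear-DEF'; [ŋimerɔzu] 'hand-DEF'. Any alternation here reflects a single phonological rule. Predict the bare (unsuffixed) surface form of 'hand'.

The root 'night' surfaces as [ʒɔŋimɔd] and [ʒɔŋimɔzu], with a stem-final [d] ~ [z] alternation.
If /d/ were underlying and a rule turned it into [z] before the DEF suffix, 'rope' would also alternate; but it has [d] in both [ʒɛŋɔmud] and [ʒɛŋɔmudu].
The alternation reflects word-final hardening: voiced fricatives become stops word-finally. /z/ is underlying.
From [ŋimerɔzu] the stem 'hand' is /ŋimerɔz/; word-finally this yields [ŋimerɔd].

[ŋimerɔd]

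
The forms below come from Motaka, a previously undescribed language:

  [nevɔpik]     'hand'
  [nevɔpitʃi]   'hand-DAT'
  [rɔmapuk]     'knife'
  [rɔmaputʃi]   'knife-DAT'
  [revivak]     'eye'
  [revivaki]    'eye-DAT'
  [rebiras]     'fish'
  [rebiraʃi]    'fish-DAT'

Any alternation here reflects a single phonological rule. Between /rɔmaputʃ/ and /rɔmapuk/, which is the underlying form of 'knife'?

The stem for 'knife' ends in [k] in [rɔmapuk] but [tʃ] in [rɔmaputʃi].
The stem 'eye' ([revivak], [revivaki]) shows [k] unchanged in both environments, so [k] cannot be basic with [tʃ] derived before the DAT suffix.
So /tʃ/ is underlying, and a rule of depalatalization — palato-alveolar /tʃ/ and /ʃ/ become [k] and [s] when no front vowel follows — gives [k].

/rɔmaputʃ/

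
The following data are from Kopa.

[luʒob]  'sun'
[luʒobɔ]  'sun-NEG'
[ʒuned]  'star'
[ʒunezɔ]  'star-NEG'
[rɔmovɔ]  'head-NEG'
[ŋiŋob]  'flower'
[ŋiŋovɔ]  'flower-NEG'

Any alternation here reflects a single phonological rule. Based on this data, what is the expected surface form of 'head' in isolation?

The root 'flower' surfaces as [ŋiŋob] and [ŋiŋovɔ], with a stem-final [b] ~ [v] alternation.
If /b/ were underlying and a rule turned it into [v] before the NEG suffix, 'sun' would also alternate; but it has [b] in both [luʒob] and [luʒobɔ].
The alternation reflects word-final hardening: voiced fricatives become stops word-finally. /v/ is underlying.
From [rɔmovɔ] the stem 'head' is /rɔmov/; word-finally this yields [rɔmob].

[rɔmob]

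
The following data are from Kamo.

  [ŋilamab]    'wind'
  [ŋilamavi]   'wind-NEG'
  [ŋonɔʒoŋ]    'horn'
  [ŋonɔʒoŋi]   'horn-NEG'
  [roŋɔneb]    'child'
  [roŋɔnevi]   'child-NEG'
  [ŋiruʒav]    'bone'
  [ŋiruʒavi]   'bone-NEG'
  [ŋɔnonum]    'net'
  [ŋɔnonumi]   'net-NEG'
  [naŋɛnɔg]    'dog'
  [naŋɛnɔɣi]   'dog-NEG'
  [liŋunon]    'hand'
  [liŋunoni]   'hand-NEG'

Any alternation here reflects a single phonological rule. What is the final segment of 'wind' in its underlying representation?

In [ŋilamab] and [ŋilamavi] the final segment of 'wind' alternates: [b] ~ [v].
If /v/ were underlying and a rule turned it into [b] in isolation, 'bone' would also alternate; but it has [v] in both [ŋiruʒav] and [ŋiruʒavi].
The underlying segment must be /b/; voiced stops become fricatives between vowels, yielding [v] there.

/b/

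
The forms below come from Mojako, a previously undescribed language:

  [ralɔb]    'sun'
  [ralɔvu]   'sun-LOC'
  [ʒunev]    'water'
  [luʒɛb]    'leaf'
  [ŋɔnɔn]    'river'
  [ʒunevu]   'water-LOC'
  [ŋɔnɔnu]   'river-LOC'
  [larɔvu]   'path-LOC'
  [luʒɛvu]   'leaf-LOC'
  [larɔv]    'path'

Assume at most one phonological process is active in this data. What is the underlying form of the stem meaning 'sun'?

The root 'sun' surfaces as [ralɔb] and [ralɔvu], with a stem-final [b] ~ [v] alternation.
The stem 'water' ([ʒunev], [ʒunevu]) shows [v] unchanged in both environments, so [v] cannot be basic with [b] derived in isolation.
The alternation reflects intervocalic spirantization: voiced stops become fricatives between vowels. /b/ is underlying.
Hence 'sun' is /ralɔb/ underlyingly.

/ralɔb/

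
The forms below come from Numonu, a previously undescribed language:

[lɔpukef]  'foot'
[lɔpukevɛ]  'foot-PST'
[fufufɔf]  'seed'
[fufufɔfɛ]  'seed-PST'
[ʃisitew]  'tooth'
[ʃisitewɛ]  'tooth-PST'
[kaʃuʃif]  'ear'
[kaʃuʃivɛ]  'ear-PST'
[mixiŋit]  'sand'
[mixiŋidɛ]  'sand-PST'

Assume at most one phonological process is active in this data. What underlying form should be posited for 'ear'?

/kaʃuʃiv/

The root 'ear' surfaces as [kaʃuʃif] and [kaʃuʃivɛ], with a stem-final [f] ~ [v] alternation.
If /f/ were underlying and a rule turned it into [v] before the PST suffix, 'seed' would also alternate; but it has [f] in both [fufufɔf] and [fufufɔfɛ].
The alternation reflects word-final obstruent devoicing: voiced obstruents become voiceless word-finally. /v/ is underlying.
Hence 'ear' is /kaʃuʃiv/ underlyingly.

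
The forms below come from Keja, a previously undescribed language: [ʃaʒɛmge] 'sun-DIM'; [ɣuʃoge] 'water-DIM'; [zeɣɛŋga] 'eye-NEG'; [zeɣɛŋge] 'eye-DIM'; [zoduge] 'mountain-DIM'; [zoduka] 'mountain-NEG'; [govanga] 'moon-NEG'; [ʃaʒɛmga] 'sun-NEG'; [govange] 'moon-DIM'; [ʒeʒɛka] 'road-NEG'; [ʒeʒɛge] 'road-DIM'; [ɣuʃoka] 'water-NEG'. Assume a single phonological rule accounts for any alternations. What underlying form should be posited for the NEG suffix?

/-ka/

The NEG morpheme has two allomorphs, [-ga] and [-ka].
The DIM suffix, which begins with [g], is invariant after every stem; so [g] is not altered by any rule here.
So the underlying form is /-ka/, and voiceless stops become voiced after a nasal.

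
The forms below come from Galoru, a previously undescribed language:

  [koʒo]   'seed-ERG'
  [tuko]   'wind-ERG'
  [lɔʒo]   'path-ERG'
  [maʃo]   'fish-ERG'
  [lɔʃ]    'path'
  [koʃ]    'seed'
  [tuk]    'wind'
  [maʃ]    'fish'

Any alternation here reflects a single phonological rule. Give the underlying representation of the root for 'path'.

The root 'path' surfaces as [lɔʒo] and [lɔʃ], with a stem-final [ʒ] ~ [ʃ] alternation.
Compare 'fish', with invariant [ʃ] in [maʃo] and [maʃ]: an analysis with underlying /ʃ/ and a rule producing [ʒ] before the ERG suffix would wrongly predict alternation here too.
The underlying segment must be /ʒ/; voiced obstruents become voiceless word-finally, yielding [ʃ] there.

/lɔʒ/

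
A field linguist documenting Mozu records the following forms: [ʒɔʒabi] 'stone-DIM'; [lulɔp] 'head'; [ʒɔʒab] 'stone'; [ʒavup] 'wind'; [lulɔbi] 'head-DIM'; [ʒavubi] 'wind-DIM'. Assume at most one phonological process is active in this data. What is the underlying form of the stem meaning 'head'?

In [lulɔp] and [lulɔbi] the final segment of 'head' alternates: [p] ~ [b].
If /b/ were underlying and a rule turned it into [p] in isolation, 'stone' would also alternate; but it has [b] in both [ʒɔʒab] and [ʒɔʒabi].
The underlying segment must be /p/; voiceless stops become voiced between vowels, yielding [b] there.
So 'head' = /lulɔp/.

/lulɔp/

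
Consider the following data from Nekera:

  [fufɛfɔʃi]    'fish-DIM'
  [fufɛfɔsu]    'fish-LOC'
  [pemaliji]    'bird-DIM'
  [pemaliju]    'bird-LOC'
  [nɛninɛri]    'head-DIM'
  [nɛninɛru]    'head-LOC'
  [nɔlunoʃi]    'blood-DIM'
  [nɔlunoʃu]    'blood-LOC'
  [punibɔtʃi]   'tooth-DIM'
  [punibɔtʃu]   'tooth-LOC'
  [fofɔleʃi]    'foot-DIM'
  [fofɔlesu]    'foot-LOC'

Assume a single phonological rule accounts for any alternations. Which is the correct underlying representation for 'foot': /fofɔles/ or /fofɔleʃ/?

/fofɔles/

'foot' shows [ʃ] ~ [s] at the end of the stem ([fofɔleʃi] vs [fofɔlesu]).
But 'blood' keeps [ʃ] in both environments ([nɔlunoʃi], [nɔlunoʃu]), so there is no rule changing /ʃ/ to [s] before the LOC suffix.
The alternation reflects palatalization before a front vowel: /s/ becomes palato-alveolar [ʃ] before a front vowel. /s/ is underlying.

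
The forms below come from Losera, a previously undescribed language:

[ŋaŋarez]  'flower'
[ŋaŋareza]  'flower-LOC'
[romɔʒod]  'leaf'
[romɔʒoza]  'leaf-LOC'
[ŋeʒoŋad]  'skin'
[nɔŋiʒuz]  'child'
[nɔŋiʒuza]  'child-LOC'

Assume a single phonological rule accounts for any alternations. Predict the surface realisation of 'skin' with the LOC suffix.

In [romɔʒod] and [romɔʒoza] the final segment of 'leaf' alternates: [d] ~ [z].
But 'child' keeps [z] in both environments ([nɔŋiʒuz], [nɔŋiʒuza]), so there is no rule changing /z/ to [d] in isolation.
Therefore /d/ is basic and [z] is derived by intervocalic spirantization (voiced stops become fricatives between vowels).
The one attested form of 'skin', [ŋeʒoŋad], shows underlying /ŋeʒoŋad/. Applying the same rule between vowels gives [ŋeʒoŋaza].

[ŋeʒoŋaza]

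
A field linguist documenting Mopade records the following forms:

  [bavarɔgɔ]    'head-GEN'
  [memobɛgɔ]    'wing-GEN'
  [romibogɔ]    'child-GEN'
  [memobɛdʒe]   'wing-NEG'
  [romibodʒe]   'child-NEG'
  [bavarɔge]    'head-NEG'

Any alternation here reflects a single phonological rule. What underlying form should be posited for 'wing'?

'wing' shows [dʒ] ~ [g] at the end of the stem ([memobɛdʒe] vs [memobɛgɔ]).
The stem 'head' ([bavarɔge], [bavarɔgɔ]) shows [g] unchanged in both environments, so [g] cannot be basic with [dʒ] derived before the NEG suffix.
Therefore /dʒ/ is basic and [g] is derived by depalatalization (palato-alveolar /dʒ/ becomes [g] when no front vowel follows).

/memobɛdʒ/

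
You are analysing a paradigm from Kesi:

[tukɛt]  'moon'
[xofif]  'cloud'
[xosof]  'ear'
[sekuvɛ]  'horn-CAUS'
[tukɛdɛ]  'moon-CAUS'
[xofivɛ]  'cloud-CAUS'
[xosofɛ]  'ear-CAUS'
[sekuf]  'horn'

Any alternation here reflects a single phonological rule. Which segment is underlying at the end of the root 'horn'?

The root 'horn' surfaces as [sekuf] and [sekuvɛ], with a stem-final [f] ~ [v] alternation.
The stem 'ear' ([xosof], [xosofɛ]) shows [f] unchanged in both environments, so [f] cannot be basic with [v] derived before the CAUS suffix.
The underlying segment must be /v/; voiced obstruents become voiceless word-finally, yielding [f] there.

/v/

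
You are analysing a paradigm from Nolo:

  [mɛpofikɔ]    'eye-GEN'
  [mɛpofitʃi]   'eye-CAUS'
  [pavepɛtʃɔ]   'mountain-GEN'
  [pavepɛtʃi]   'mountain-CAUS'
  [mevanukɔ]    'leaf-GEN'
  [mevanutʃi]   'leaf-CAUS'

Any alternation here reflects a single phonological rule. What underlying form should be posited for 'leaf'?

'leaf' shows [k] ~ [tʃ] at the end of the stem ([mevanukɔ] vs [mevanutʃi]).
Compare 'mountain', with invariant [tʃ] in [pavepɛtʃɔ] and [pavepɛtʃi]: an analysis with underlying /tʃ/ and a rule producing [k] before the GEN suffix would wrongly predict alternation here too.
The alternation reflects palatalization before a front vowel: /k/ becomes palato-alveolar [tʃ] before a front vowel. /k/ is underlying.

/mevanuk/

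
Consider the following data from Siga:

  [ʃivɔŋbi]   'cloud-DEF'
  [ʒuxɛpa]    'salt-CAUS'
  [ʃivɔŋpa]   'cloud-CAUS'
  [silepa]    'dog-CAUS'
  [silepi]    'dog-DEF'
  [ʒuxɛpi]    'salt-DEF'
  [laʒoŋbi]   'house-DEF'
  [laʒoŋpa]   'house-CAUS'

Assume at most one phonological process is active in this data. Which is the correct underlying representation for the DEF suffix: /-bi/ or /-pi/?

The DEF suffix surfaces as [-bi] and [-pi], depending on the final segment of the stem.
By contrast the CAUS suffix keeps its initial [p] throughout — that segment must be underlying.
The DEF suffix is therefore /-bi/ underlyingly, with post-vocalic devoicing: voiced stops become voiceless after a vowel.

/-bi/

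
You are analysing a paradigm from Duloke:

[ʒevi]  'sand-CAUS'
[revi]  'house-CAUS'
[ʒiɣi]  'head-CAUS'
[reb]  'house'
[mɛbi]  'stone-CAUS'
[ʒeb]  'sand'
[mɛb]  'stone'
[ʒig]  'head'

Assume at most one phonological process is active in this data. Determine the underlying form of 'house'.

The root 'house' surfaces as [revi] and [reb], with a stem-final [v] ~ [b] alternation.
The stem 'stone' ([mɛbi], [mɛb]) shows [b] unchanged in both environments, so [b] cannot be basic with [v] derived before the CAUS suffix.
So /v/ is underlying, and a rule of word-final hardening — voiced fricatives become stops word-finally — gives [b].

/rev/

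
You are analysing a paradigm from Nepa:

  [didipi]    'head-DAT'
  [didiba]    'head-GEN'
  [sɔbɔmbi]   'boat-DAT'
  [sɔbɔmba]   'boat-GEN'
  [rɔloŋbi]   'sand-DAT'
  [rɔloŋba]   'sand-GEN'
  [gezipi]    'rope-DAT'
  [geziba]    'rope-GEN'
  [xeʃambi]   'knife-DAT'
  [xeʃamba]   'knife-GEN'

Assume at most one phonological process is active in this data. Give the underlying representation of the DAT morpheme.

/-pi/

The DAT morpheme has two allomorphs, [-bi] and [-pi].
By contrast the GEN suffix keeps its initial [b] throughout — that segment must be underlying.
So the underlying form is /-pi/, and voiceless stops become voiced after a nasal.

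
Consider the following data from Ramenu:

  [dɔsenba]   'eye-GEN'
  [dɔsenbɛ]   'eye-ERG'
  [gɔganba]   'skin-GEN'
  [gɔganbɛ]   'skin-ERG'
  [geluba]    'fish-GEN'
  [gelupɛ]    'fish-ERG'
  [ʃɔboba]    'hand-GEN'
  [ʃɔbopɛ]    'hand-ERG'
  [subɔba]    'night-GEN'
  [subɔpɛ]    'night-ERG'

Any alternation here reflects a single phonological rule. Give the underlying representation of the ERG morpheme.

/-pɛ/

The ERG morpheme has two allomorphs, [-bɛ] and [-pɛ].
By contrast the GEN suffix keeps its initial [b] throughout — that segment must be underlying.
The ERG suffix is therefore /-pɛ/ underlyingly, with post-nasal voicing: voiceless stops become voiced after a nasal.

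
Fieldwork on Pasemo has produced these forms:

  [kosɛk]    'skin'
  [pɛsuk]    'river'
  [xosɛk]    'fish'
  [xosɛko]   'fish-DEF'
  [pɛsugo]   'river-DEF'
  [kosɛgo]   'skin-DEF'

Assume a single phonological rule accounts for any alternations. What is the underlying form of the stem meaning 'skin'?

/kosɛg/

The root 'skin' surfaces as [kosɛgo] and [kosɛk], with a stem-final [g] ~ [k] alternation.
The stem 'fish' ([xosɛko], [xosɛk]) shows [k] unchanged in both environments, so [k] cannot be basic with [g] derived before the DEF suffix.
The alternation reflects word-final obstruent devoicing: voiced obstruents become voiceless word-finally. /g/ is underlying.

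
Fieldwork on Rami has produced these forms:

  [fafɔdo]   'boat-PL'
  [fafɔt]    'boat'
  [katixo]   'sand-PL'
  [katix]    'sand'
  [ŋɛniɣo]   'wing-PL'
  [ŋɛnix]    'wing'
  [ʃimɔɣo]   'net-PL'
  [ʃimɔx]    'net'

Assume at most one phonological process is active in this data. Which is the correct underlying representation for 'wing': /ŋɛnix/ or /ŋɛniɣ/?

The stem for 'wing' ends in [ɣ] in [ŋɛniɣo] but [x] in [ŋɛnix].
Compare 'sand', with invariant [x] in [katixo] and [katix]: an analysis with underlying /x/ and a rule producing [ɣ] before the PL suffix would wrongly predict alternation here too.
The underlying segment must be /ɣ/; voiced obstruents become voiceless word-finally, yielding [x] there.

/ŋɛniɣ/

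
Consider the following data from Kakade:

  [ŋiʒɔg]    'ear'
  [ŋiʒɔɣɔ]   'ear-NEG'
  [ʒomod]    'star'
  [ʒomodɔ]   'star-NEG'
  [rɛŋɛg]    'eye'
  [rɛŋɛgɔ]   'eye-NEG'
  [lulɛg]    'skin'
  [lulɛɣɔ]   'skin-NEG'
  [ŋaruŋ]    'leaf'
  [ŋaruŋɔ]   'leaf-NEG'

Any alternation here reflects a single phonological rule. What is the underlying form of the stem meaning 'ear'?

/ŋiʒɔɣ/

The stem for 'ear' ends in [g] in [ŋiʒɔg] but [ɣ] in [ŋiʒɔɣɔ].
But 'eye' keeps [g] in both environments ([rɛŋɛg], [rɛŋɛgɔ]), so there is no rule changing /g/ to [ɣ] before the NEG suffix.
Therefore /ɣ/ is basic and [g] is derived by word-final hardening (voiced fricatives become stops word-finally).
So 'ear' = /ŋiʒɔɣ/.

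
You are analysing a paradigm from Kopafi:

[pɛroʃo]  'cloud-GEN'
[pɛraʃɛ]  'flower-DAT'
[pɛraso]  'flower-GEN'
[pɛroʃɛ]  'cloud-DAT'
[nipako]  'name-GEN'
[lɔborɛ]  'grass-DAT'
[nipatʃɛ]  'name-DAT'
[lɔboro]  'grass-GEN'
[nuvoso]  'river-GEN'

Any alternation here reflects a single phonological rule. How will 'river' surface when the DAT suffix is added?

In [pɛraʃɛ] and [pɛraso] the final segment of 'flower' alternates: [ʃ] ~ [s].
But 'cloud' keeps [ʃ] in both environments ([pɛroʃɛ], [pɛroʃo]), so there is no rule changing /ʃ/ to [s] before the GEN suffix.
Therefore /s/ is basic and [ʃ] is derived by palatalization before a front vowel (/k/ and /s/ become palato-alveolar [tʃ] and [ʃ] before a front vowel).
From [nuvoso] the stem 'river' is /nuvos/; before a front vowel this yields [nuvoʃɛ].

[nuvoʃɛ]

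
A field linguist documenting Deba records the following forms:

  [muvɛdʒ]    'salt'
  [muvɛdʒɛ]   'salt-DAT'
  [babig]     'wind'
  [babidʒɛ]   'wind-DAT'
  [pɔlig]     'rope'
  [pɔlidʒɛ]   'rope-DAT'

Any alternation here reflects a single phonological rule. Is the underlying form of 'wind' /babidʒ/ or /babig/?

In [babig] and [babidʒɛ] the final segment of 'wind' alternates: [g] ~ [dʒ].
If /dʒ/ were underlying and a rule turned it into [g] in isolation, 'salt' would also alternate; but it has [dʒ] in both [muvɛdʒ] and [muvɛdʒɛ].
The underlying segment must be /g/; /g/ becomes palato-alveolar [dʒ] before a front vowel, yielding [dʒ] there.

/babig/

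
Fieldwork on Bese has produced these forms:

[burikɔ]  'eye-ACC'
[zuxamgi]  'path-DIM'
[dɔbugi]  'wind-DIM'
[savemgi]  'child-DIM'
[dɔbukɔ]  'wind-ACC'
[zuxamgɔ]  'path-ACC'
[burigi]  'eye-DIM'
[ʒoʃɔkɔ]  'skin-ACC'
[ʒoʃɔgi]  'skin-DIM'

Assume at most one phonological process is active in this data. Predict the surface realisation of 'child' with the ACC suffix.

[savemgɔ]

The ACC suffix surfaces as [-gɔ] and [-kɔ], depending on the final segment of the stem.
By contrast the DIM suffix keeps its initial [g] throughout — that segment must be underlying.
The ACC suffix is therefore /-kɔ/ underlyingly, with post-nasal voicing: voiceless stops become voiced after a nasal.
After 'child', which ends in a nasal, the suffix surfaces as [-gɔ], giving [savemgɔ].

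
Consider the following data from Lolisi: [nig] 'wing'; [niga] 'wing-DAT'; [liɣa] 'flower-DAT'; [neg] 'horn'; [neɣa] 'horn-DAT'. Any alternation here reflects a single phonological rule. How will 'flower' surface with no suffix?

[lig]

The stem for 'horn' ends in [g] in [neg] but [ɣ] in [neɣa].
But 'wing' keeps [g] in both environments ([nig], [niga]), so there is no rule changing /g/ to [ɣ] before the DAT suffix.
The underlying segment must be /ɣ/; voiced fricatives become stops word-finally, yielding [g] there.
The one attested form of 'flower', [liɣa], shows underlying /liɣ/. Applying the same rule word-finally gives [lig].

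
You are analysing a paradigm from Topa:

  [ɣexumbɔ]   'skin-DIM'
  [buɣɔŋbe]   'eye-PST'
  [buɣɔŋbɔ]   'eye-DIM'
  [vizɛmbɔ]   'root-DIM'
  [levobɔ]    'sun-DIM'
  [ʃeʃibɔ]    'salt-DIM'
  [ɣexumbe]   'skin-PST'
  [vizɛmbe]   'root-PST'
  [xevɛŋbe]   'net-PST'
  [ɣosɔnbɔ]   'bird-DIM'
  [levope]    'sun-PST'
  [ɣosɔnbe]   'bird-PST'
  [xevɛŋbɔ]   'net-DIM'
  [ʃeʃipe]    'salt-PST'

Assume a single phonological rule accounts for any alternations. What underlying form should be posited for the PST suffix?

The PST morpheme has two allomorphs, [-be] and [-pe].
The DIM suffix, which begins with [b], is invariant after every stem; so [b] is not altered by any rule here.
So the underlying form is /-pe/, and voiceless stops become voiced after a nasal.

/-pe/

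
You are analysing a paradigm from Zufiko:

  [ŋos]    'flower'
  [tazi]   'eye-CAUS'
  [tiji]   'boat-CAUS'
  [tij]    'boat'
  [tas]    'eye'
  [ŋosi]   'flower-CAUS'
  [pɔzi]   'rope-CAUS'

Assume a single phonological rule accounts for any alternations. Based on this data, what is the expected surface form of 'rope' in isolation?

The root 'eye' surfaces as [tazi] and [tas], with a stem-final [z] ~ [s] alternation.
Compare 'flower', with invariant [s] in [ŋosi] and [ŋos]: an analysis with underlying /s/ and a rule producing [z] before the CAUS suffix would wrongly predict alternation here too.
So /z/ is underlying, and a rule of word-final obstruent devoicing — voiced obstruents become voiceless word-finally — gives [s].
The one attested form of 'rope', [pɔzi], shows underlying /pɔz/. Applying the same rule word-finally gives [pɔs].

[pɔs]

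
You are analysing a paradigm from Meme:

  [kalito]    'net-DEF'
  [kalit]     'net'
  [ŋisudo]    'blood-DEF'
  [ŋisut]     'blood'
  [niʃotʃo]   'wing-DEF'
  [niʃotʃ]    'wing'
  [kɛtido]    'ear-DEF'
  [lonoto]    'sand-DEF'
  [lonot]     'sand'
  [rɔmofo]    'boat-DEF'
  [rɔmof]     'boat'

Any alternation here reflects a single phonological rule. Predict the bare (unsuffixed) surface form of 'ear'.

[kɛtit]

In [ŋisudo] and [ŋisut] the final segment of 'blood' alternates: [d] ~ [t].
But 'net' keeps [t] in both environments ([kalito], [kalit]), so there is no rule changing /t/ to [d] before the DEF suffix.
The underlying segment must be /d/; voiced obstruents become voiceless word-finally, yielding [t] there.
The one attested form of 'ear', [kɛtido], shows underlying /kɛtid/. Applying the same rule word-finally gives [kɛtit].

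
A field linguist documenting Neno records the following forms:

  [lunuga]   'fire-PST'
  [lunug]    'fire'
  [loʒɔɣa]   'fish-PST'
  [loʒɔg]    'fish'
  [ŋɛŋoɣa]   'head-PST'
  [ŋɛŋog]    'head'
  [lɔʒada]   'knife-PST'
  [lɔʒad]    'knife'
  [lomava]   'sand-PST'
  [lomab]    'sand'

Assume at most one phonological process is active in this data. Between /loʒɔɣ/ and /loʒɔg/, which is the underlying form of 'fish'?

In [loʒɔɣa] and [loʒɔg] the final segment of 'fish' alternates: [ɣ] ~ [g].
If /g/ were underlying and a rule turned it into [ɣ] before the PST suffix, 'fire' would also alternate; but it has [g] in both [lunuga] and [lunug].
The underlying segment must be /ɣ/; voiced fricatives become stops word-finally, yielding [g] there.

/loʒɔɣ/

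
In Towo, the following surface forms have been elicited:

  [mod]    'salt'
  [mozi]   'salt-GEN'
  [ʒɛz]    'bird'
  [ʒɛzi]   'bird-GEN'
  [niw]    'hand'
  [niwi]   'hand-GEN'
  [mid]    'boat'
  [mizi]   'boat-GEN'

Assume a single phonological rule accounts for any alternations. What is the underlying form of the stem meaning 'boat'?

The root 'boat' surfaces as [mid] and [mizi], with a stem-final [d] ~ [z] alternation.
But 'bird' keeps [z] in both environments ([ʒɛz], [ʒɛzi]), so there is no rule changing /z/ to [d] in isolation.
Therefore /d/ is basic and [z] is derived by intervocalic spirantization (voiced stops become fricatives between vowels).
The underlying form of 'boat' is therefore /mid/.

/mid/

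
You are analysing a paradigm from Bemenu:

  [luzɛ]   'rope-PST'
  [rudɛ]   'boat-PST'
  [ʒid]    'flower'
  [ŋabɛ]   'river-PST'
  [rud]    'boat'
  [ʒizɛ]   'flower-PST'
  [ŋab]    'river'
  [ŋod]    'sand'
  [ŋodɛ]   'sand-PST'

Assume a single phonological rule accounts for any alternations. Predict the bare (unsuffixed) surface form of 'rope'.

The stem for 'flower' ends in [z] in [ʒizɛ] but [d] in [ʒid].
If /d/ were underlying and a rule turned it into [z] before the PST suffix, 'sand' would also alternate; but it has [d] in both [ŋodɛ] and [ŋod].
Therefore /z/ is basic and [d] is derived by word-final hardening (voiced fricatives become stops word-finally).
The one attested form of 'rope', [luzɛ], shows underlying /luz/. Applying the same rule word-finally gives [lud].

[lud]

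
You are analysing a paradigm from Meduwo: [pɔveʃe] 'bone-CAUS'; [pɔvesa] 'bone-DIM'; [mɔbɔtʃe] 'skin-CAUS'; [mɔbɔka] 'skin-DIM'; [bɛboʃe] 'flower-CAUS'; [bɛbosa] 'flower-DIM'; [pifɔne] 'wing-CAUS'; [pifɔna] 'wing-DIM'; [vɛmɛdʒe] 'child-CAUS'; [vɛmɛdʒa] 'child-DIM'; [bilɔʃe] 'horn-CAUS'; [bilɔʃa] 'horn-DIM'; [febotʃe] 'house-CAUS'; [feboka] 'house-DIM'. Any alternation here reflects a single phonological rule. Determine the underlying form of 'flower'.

In [bɛboʃe] and [bɛbosa] the final segment of 'flower' alternates: [ʃ] ~ [s].
The stem 'horn' ([bilɔʃe], [bilɔʃa]) shows [ʃ] unchanged in both environments, so [ʃ] cannot be basic with [s] derived before the DIM suffix.
The alternation reflects palatalization before a front vowel: /k/ and /s/ become palato-alveolar [tʃ] and [ʃ] before a front vowel. /s/ is underlying.

/bɛbos/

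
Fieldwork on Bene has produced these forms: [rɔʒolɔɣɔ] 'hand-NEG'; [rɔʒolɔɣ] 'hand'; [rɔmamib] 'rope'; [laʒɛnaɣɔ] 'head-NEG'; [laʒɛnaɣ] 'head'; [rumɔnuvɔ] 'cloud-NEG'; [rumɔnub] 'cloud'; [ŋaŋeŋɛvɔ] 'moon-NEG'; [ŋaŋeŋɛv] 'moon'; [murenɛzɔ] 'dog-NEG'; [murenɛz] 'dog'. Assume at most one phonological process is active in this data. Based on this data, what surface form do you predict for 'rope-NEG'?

[rɔmamivɔ]

'cloud' shows [v] ~ [b] at the end of the stem ([rumɔnuvɔ] vs [rumɔnub]).
If /v/ were underlying and a rule turned it into [b] in isolation, 'moon' would also alternate; but it has [v] in both [ŋaŋeŋɛvɔ] and [ŋaŋeŋɛv].
The alternation reflects intervocalic spirantization: voiced stops become fricatives between vowels. /b/ is underlying.
The one attested form of 'rope', [rɔmamib], shows underlying /rɔmamib/. Applying the same rule between vowels gives [rɔmamivɔ].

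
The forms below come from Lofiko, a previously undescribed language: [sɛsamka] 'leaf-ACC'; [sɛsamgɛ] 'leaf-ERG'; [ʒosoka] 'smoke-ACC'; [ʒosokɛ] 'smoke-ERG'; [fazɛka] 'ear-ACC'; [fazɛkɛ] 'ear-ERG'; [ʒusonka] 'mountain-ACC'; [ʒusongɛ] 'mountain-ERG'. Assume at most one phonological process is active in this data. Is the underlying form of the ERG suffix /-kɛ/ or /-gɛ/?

The ERG morpheme has two allomorphs, [-gɛ] and [-kɛ].
By contrast the ACC suffix keeps its initial [k] throughout — that segment must be underlying.
So the underlying form is /-gɛ/, and voiced stops become voiceless after a vowel.

/-gɛ/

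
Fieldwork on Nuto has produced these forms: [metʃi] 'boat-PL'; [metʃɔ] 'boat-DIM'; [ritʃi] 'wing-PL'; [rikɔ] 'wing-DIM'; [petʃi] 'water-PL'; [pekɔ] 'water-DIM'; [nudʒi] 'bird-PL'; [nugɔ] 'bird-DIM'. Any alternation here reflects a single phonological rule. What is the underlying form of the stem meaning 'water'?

In [petʃi] and [pekɔ] the final segment of 'water' alternates: [tʃ] ~ [k].
But 'boat' keeps [tʃ] in both environments ([metʃi], [metʃɔ]), so there is no rule changing /tʃ/ to [k] before the DIM suffix.
The underlying segment must be /k/; /k/ and /g/ become palato-alveolar [tʃ] and [dʒ] before a front vowel, yielding [tʃ] there.

/pek/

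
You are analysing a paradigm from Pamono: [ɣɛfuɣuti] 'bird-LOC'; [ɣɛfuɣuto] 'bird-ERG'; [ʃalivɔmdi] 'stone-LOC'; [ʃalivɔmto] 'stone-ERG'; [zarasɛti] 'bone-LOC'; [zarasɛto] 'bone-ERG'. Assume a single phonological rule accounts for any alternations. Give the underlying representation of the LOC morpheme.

The LOC morpheme has two allomorphs, [-di] and [-ti].
By contrast the ERG suffix keeps its initial [t] throughout — that segment must be underlying.
The LOC suffix is therefore /-di/ underlyingly, with post-vocalic devoicing: voiced stops become voiceless after a vowel.

/-di/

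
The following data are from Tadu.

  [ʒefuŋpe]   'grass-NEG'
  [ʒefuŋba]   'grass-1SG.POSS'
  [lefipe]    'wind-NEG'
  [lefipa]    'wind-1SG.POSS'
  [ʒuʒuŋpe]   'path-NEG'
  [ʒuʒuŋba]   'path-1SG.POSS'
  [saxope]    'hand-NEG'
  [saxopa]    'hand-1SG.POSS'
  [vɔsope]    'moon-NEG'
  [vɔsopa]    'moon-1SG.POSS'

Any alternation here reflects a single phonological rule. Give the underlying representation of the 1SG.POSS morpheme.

The 1SG.POSS morpheme has two allomorphs, [-ba] and [-pa].
The NEG suffix, which begins with [p], is invariant after every stem; so [p] is not altered by any rule here.
So the underlying form is /-ba/, and voiced stops become voiceless after a vowel.

/-ba/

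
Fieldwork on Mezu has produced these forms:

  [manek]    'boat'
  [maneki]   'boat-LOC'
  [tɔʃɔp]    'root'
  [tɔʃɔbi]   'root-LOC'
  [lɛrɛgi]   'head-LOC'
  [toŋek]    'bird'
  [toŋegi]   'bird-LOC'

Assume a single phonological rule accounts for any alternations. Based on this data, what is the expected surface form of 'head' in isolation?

[lɛrɛk]

In [toŋek] and [toŋegi] the final segment of 'bird' alternates: [k] ~ [g].
Compare 'boat', with invariant [k] in [manek] and [maneki]: an analysis with underlying /k/ and a rule producing [g] before the LOC suffix would wrongly predict alternation here too.
The alternation reflects word-final obstruent devoicing: voiced obstruents become voiceless word-finally. /g/ is underlying.
The one attested form of 'head', [lɛrɛgi], shows underlying /lɛrɛg/. Applying the same rule word-finally gives [lɛrɛk].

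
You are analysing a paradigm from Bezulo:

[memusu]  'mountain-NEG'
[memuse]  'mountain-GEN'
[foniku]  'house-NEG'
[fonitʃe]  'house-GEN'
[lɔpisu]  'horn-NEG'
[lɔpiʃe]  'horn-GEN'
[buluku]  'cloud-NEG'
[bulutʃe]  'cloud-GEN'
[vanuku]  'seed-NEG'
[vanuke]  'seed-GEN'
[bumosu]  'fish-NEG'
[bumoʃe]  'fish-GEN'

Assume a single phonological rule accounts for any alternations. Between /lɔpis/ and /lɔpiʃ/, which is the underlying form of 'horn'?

The stem for 'horn' ends in [s] in [lɔpisu] but [ʃ] in [lɔpiʃe].
If /s/ were underlying and a rule turned it into [ʃ] before the GEN suffix, 'mountain' would also alternate; but it has [s] in both [memusu] and [memuse].
Therefore /ʃ/ is basic and [s] is derived by depalatalization (palato-alveolar /tʃ/ and /ʃ/ become [k] and [s] when no front vowel follows).

/lɔpiʃ/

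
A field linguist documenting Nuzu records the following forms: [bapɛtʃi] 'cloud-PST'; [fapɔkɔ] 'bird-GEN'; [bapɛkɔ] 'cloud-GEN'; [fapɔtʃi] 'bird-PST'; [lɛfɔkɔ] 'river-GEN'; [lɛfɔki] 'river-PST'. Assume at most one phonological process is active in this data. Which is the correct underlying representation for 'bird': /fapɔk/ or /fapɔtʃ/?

In [fapɔtʃi] and [fapɔkɔ] the final segment of 'bird' alternates: [tʃ] ~ [k].
If /k/ were underlying and a rule turned it into [tʃ] before the PST suffix, 'river' would also alternate; but it has [k] in both [lɛfɔki] and [lɛfɔkɔ].
The underlying segment must be /tʃ/; palato-alveolar /tʃ/ becomes [k] when no front vowel follows, yielding [k] there.

/fapɔtʃ/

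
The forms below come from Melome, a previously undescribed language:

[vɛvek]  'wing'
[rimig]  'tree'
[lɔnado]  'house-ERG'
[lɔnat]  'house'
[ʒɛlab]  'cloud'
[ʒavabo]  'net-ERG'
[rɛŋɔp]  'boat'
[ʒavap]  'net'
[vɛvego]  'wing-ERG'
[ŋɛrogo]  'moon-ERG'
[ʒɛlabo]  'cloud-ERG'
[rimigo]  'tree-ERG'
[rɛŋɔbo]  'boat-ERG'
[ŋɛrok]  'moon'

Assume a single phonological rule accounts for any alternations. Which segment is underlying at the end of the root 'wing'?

/k/

In [vɛvek] and [vɛvego] the final segment of 'wing' alternates: [k] ~ [g].
But 'tree' keeps [g] in both environments ([rimig], [rimigo]), so there is no rule changing /g/ to [k] in isolation.
So /k/ is underlying, and a rule of intervocalic voicing — voiceless stops become voiced between vowels — gives [g].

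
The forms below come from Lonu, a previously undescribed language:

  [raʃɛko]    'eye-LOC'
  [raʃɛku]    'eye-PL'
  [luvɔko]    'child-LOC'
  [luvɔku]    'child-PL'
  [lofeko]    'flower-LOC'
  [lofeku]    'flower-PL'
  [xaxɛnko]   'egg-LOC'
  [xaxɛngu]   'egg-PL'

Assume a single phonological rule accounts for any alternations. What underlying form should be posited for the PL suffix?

The PL suffix surfaces as [-gu] and [-ku], depending on the final segment of the stem.
By contrast the LOC suffix keeps its initial [k] throughout — that segment must be underlying.
The PL suffix is therefore /-gu/ underlyingly, with post-vocalic devoicing: voiced stops become voiceless after a vowel.

/-gu/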